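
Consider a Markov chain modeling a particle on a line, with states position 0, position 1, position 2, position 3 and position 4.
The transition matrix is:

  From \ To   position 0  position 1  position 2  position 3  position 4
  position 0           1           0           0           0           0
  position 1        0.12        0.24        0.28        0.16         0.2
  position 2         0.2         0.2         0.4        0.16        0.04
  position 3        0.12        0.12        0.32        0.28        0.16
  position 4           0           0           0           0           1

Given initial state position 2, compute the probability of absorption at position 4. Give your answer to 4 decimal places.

0.3529

Let h(s) be the probability of absorption at position 4 starting from transient state s. Then h(position 4) = 1 and h(position 0) = 0. By first-step analysis:
h(position 1) = 0.12·0 + 0.24·h(position 1) + 0.28·h(position 2) + 0.16·h(position 3) + 0.2·1
h(position 2) = 0.2·0 + 0.2·h(position 1) + 0.4·h(position 2) + 0.16·h(position 3) + 0.04·1
h(position 3) = 0.12·0 + 0.12·h(position 1) + 0.32·h(position 2) + 0.28·h(position 3) + 0.16·1
Solving: h(position 1) = 0.4902, h(position 2) = 0.3529, h(position 3) = 0.4608.
Starting from position 2, the probability is 0.3529.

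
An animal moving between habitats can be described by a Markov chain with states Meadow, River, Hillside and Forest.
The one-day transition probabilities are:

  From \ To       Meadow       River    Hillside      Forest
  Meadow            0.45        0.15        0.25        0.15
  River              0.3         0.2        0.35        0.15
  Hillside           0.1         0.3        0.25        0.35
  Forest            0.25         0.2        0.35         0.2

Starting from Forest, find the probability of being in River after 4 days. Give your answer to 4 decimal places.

0.2161

Propagate the distribution vector 4 days from Forest.
After 0 days: (0.0000, 0.0000, 0.0000, 1.0000)
After 1 day: (0.2500, 0.2000, 0.3500, 0.2000)
After 2 days: (0.2575, 0.2225, 0.2900, 0.2300)
After 3 days: (0.2691, 0.2161, 0.2953, 0.2195)
After 4 days: (0.2703, 0.2161, 0.2936, 0.2200)
P(in River after 4 days) = 0.2161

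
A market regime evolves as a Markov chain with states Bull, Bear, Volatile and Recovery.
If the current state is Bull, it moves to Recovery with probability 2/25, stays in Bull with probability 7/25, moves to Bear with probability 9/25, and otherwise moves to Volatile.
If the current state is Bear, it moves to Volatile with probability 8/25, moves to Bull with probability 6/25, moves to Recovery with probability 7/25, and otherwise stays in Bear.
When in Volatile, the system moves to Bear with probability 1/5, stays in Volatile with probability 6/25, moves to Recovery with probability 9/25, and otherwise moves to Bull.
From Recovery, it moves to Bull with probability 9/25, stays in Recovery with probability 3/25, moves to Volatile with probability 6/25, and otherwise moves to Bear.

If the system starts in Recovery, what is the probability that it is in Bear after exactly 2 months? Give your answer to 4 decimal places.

0.2560

Propagate the distribution vector 2 months from Recovery.
After 0 months: (0.0000, 0.0000, 0.0000, 1.0000)
After 1 month: (0.3600, 0.2800, 0.2400, 0.1200)
After 2 months: (0.2592, 0.2560, 0.2768, 0.2080)
P(in Bear after 2 months) = 0.2560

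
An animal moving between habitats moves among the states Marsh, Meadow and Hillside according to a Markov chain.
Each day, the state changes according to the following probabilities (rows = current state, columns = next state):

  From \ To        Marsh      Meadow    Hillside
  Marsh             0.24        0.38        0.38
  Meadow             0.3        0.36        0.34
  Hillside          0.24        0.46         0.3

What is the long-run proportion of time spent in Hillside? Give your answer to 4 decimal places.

Let the stationary distribution be π with π = πP and π_1 + π_2 + π_3 = 1.
π_1 = 0.24·π_1 + 0.3·π_2 + 0.24·π_3
π_2 = 0.38·π_1 + 0.36·π_2 + 0.46·π_3
Solving with the normalization constraint gives π = (0.2639, 0.3990, 0.3371).
So the stationary probability of Hillside is 0.3371.

0.3371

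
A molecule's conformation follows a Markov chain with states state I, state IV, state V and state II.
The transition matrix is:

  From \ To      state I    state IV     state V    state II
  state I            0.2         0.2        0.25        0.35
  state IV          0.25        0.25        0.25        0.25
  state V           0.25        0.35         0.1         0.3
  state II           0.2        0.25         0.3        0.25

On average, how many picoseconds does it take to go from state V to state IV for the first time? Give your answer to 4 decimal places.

Let t(s) be the expected number of picoseconds to first reach state IV from state s, with t(state IV) = 0. Conditioning on the first picosecond:
t(state I) = 1 + 0.2·t(state I) + 0.25·t(state V) + 0.35·t(state II)
t(state V) = 1 + 0.25·t(state I) + 0.1·t(state V) + 0.3·t(state II)
t(state II) = 1 + 0.2·t(state I) + 0.3·t(state V) + 0.25·t(state II)
Solving: t(state I) = 4.0000, t(state V) = 3.4872, t(state II) = 3.7949.
Expected picoseconds from state V to state IV: 3.4872.

3.4872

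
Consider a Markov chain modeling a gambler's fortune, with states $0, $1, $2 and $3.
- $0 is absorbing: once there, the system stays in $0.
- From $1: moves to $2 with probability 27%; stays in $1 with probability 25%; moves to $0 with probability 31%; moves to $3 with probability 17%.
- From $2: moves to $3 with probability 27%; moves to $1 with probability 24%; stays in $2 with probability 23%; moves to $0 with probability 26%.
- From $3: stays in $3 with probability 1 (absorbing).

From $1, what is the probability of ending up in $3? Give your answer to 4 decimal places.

Let h(s) be the probability of absorption at $3 starting from transient state s. Then h($3) = 1 and h($0) = 0. By first-step analysis:
h($1) = 0.31·0 + 0.25·h($1) + 0.27·h($2) + 0.17·1
h($2) = 0.26·0 + 0.24·h($1) + 0.23·h($2) + 0.27·1
Solving: h($1) = 0.3975, h($2) = 0.4745.
Starting from $1, the probability is 0.3975.

0.3975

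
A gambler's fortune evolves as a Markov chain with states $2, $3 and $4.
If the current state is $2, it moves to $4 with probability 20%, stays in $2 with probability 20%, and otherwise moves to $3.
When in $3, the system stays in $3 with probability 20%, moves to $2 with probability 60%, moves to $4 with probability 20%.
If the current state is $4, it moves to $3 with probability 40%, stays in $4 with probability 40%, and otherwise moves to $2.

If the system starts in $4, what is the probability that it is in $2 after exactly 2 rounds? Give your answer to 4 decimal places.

Sum over the intermediate state after 1 round:
P = P($4→$2)·P($2→$2) + P($4→$3)·P($3→$2) + P($4→$4)·P($4→$2)
  = 0.2×0.2 + 0.4×0.6 + 0.4×0.2
  = 0.0400 + 0.2400 + 0.0800 = 0.3600

0.3600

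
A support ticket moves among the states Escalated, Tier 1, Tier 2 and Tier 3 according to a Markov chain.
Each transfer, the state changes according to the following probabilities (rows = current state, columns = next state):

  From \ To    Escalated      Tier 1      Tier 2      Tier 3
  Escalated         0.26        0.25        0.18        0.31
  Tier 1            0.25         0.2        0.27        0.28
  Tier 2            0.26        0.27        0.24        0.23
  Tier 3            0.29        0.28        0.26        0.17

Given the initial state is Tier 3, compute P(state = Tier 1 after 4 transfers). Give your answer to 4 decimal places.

Propagate the distribution vector 4 transfers from Tier 3.
After 0 transfers: (0.0000, 0.0000, 0.0000, 1.0000)
After 1 transfer: (0.2900, 0.2800, 0.2600, 0.1700)
After 2 transfers: (0.2623, 0.2463, 0.2344, 0.2570)
After 3 transfers: (0.2652, 0.2501, 0.2368, 0.2479)
After 4 transfers: (0.2649, 0.2497, 0.2365, 0.2489)
P(in Tier 1 after 4 transfers) = 0.2497

0.2497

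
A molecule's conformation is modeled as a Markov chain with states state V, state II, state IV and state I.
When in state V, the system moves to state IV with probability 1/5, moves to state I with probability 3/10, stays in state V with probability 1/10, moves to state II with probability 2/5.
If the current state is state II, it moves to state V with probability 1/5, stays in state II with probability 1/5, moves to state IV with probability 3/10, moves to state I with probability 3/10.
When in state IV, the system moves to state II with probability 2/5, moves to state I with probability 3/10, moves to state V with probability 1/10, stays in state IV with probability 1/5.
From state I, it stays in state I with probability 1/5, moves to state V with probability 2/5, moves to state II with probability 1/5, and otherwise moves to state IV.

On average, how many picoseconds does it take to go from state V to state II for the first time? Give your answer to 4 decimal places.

Let t(s) be the expected number of picoseconds to first reach state II from state s, with t(state II) = 0. Conditioning on the first picosecond:
t(state V) = 1 + 0.1·t(state V) + 0.2·t(state IV) + 0.3·t(state I)
t(state IV) = 1 + 0.1·t(state V) + 0.2·t(state IV) + 0.3·t(state I)
t(state I) = 1 + 0.4·t(state V) + 0.2·t(state IV) + 0.2·t(state I)
Solving: t(state V) = 2.8947, t(state IV) = 2.8947, t(state I) = 3.4211.
Expected picoseconds from state V to state II: 2.8947.

2.8947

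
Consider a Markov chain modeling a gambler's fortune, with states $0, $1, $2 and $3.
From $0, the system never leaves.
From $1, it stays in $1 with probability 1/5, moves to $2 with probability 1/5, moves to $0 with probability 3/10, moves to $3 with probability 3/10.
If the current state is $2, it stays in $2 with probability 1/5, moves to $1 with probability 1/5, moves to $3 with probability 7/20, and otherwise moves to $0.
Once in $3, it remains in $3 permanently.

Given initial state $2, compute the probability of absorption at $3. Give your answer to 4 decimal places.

0.5667

Let h(s) be the probability of absorption at $3 starting from transient state s. Then h($3) = 1 and h($0) = 0. By first-step analysis:
h($1) = 0.3·0 + 0.2·h($1) + 0.2·h($2) + 0.3·1
h($2) = 0.25·0 + 0.2·h($1) + 0.2·h($2) + 0.35·1
Solving: h($1) = 0.5167, h($2) = 0.5667.
Starting from $2, the probability is 0.5667.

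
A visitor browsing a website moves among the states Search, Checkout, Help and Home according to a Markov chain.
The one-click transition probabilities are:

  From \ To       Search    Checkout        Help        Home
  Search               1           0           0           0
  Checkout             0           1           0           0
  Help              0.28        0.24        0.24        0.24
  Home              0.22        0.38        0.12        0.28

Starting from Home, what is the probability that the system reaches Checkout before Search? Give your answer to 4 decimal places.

0.6127

Let h(s) be the probability of absorption at Checkout starting from transient state s. Then h(Checkout) = 1 and h(Search) = 0. By first-step analysis:
h(Help) = 0.28·0 + 0.24·1 + 0.24·h(Help) + 0.24·h(Home)
h(Home) = 0.22·0 + 0.38·1 + 0.12·h(Help) + 0.28·h(Home)
Solving: h(Help) = 0.5093, h(Home) = 0.6127.
Starting from Home, the probability is 0.6127.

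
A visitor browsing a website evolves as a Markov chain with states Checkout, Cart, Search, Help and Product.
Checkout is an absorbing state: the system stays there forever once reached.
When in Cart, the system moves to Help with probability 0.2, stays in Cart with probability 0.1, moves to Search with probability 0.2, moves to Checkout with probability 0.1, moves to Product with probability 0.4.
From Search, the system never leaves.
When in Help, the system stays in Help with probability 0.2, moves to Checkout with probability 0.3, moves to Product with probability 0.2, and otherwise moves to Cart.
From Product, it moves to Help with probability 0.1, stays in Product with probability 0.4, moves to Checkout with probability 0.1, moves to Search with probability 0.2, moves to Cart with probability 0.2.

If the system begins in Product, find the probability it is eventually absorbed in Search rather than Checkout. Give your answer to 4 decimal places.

Let h(s) be the probability of absorption at Search starting from transient state s. Then h(Search) = 1 and h(Checkout) = 0. By first-step analysis:
h(Cart) = 0.1·0 + 0.1·h(Cart) + 0.2·1 + 0.2·h(Help) + 0.4·h(Product)
h(Help) = 0.3·0 + 0.3·h(Cart) + 0.2·h(Help) + 0.2·h(Product)
h(Product) = 0.1·0 + 0.2·h(Cart) + 0.2·1 + 0.1·h(Help) + 0.4·h(Product)
Solving: h(Cart) = 0.5578, h(Help) = 0.3537, h(Product) = 0.5782.
Starting from Product, the probability is 0.5782.

0.5782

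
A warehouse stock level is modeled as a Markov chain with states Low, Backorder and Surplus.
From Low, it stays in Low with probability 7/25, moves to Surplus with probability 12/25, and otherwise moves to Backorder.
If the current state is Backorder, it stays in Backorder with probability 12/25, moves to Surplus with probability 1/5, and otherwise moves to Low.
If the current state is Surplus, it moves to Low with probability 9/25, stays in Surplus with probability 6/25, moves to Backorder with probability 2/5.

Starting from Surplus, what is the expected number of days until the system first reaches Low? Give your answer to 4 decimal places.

2.9188

Let t(s) be the expected number of days to first reach Low from state s, with t(Low) = 0. Conditioning on the first day:
t(Backorder) = 1 + 0.48·t(Backorder) + 0.2·t(Surplus)
t(Surplus) = 1 + 0.4·t(Backorder) + 0.24·t(Surplus)
Solving: t(Backorder) = 3.0457, t(Surplus) = 2.9188.
Expected days from Surplus to Low: 2.9188.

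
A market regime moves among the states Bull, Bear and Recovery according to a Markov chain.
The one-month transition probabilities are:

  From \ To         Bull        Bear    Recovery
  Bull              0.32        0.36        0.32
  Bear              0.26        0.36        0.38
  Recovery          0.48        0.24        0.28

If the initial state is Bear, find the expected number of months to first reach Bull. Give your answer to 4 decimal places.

Let t(s) be the expected number of months to first reach Bull from state s, with t(Bull) = 0. Conditioning on the first month:
t(Bear) = 1 + 0.36·t(Bear) + 0.38·t(Recovery)
t(Recovery) = 1 + 0.24·t(Bear) + 0.28·t(Recovery)
Solving: t(Bear) = 2.9762, t(Recovery) = 2.3810.
Expected months from Bear to Bull: 2.9762.

2.9762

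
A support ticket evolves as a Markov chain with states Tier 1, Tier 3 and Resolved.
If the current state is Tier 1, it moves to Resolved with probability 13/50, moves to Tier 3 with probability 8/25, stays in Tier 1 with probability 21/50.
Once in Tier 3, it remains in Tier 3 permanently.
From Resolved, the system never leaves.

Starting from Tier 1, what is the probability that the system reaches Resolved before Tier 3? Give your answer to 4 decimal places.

0.4483

Let h(s) be the probability of absorption at Resolved starting from transient state s. Then h(Resolved) = 1 and h(Tier 3) = 0. By first-step analysis:
h(Tier 1) = 0.42·h(Tier 1) + 0.32·0 + 0.26·1
Solving: h(Tier 1) = 0.4483.
Starting from Tier 1, the probability is 0.4483.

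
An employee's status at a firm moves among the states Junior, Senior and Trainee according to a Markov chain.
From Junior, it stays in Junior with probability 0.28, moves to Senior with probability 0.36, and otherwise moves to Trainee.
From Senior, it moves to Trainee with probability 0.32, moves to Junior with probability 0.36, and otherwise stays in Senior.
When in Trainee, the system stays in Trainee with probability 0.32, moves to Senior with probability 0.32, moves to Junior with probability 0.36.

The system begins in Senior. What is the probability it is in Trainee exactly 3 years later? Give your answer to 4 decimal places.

0.3332

Propagate the distribution vector 3 years from Senior.
After 0 years: (0.0000, 1.0000, 0.0000)
After 1 year: (0.3600, 0.3200, 0.3200)
After 2 years: (0.3312, 0.3344, 0.3344)
After 3 years: (0.3335, 0.3332, 0.3332)
P(in Trainee after 3 years) = 0.3332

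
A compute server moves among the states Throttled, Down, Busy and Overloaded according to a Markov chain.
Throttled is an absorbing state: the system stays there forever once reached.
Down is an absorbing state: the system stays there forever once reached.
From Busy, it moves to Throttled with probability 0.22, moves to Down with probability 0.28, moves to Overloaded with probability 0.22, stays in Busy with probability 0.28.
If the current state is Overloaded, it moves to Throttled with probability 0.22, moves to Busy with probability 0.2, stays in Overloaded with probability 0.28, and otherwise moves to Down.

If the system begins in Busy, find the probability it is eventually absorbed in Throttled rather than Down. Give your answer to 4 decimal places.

Let h(s) be the probability of absorption at Throttled starting from transient state s. Then h(Throttled) = 1 and h(Down) = 0. By first-step analysis:
h(Busy) = 0.22·1 + 0.28·0 + 0.28·h(Busy) + 0.22·h(Overloaded)
h(Overloaded) = 0.22·1 + 0.3·0 + 0.2·h(Busy) + 0.28·h(Overloaded)
Solving: h(Busy) = 0.4359, h(Overloaded) = 0.4266.
Starting from Busy, the probability is 0.4359.

0.4359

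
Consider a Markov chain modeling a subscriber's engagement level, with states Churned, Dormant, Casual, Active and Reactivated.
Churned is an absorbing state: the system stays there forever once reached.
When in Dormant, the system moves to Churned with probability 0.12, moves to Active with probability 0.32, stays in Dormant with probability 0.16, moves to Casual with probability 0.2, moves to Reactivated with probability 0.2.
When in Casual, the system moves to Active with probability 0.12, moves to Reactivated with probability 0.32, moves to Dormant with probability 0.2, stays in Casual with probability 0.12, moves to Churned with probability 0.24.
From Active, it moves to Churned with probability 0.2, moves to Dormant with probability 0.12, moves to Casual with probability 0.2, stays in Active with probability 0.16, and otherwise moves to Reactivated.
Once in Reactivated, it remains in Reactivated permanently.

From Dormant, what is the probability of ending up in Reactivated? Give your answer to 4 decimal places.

Let h(s) be the probability of absorption at Reactivated starting from transient state s. Then h(Reactivated) = 1 and h(Churned) = 0. By first-step analysis:
h(Dormant) = 0.12·0 + 0.16·h(Dormant) + 0.2·h(Casual) + 0.32·h(Active) + 0.2·1
h(Casual) = 0.24·0 + 0.2·h(Dormant) + 0.12·h(Casual) + 0.12·h(Active) + 0.32·1
h(Active) = 0.2·0 + 0.12·h(Dormant) + 0.2·h(Casual) + 0.16·h(Active) + 0.32·1
Solving: h(Dormant) = 0.6086, h(Casual) = 0.5847, h(Active) = 0.6071.
Starting from Dormant, the probability is 0.6086.

0.6086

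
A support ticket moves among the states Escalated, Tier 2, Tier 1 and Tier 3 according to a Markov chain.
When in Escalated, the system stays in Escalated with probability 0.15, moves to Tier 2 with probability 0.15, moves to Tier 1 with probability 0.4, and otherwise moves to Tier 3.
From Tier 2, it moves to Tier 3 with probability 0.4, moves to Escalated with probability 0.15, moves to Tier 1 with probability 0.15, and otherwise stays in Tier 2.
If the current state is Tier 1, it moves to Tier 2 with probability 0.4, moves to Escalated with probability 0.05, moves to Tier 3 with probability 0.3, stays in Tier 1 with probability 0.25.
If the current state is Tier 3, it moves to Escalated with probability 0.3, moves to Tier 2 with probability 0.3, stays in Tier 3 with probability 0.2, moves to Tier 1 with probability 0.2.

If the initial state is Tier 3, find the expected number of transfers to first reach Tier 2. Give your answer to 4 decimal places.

3.3952

Let t(s) be the expected number of transfers to first reach Tier 2 from state s, with t(Tier 2) = 0. Conditioning on the first transfer:
t(Escalated) = 1 + 0.15·t(Escalated) + 0.4·t(Tier 1) + 0.3·t(Tier 3)
t(Tier 1) = 1 + 0.05·t(Escalated) + 0.25·t(Tier 1) + 0.3·t(Tier 3)
t(Tier 3) = 1 + 0.3·t(Escalated) + 0.2·t(Tier 1) + 0.2·t(Tier 3)
Solving: t(Escalated) = 3.7593, t(Tier 1) = 2.9421, t(Tier 3) = 3.3952.
Expected transfers from Tier 3 to Tier 2: 3.3952.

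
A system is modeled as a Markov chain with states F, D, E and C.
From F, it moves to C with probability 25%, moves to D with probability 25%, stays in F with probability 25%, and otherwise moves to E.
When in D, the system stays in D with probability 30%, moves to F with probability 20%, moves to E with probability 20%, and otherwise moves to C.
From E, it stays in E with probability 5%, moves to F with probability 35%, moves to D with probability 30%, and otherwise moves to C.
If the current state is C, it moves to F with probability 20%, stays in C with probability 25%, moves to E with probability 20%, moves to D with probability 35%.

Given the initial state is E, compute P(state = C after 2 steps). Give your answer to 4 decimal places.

0.2675

Propagate the distribution vector 2 steps from E.
After 0 steps: (0.0000, 0.0000, 1.0000, 0.0000)
After 1 step: (0.3500, 0.3000, 0.0500, 0.3000)
After 2 steps: (0.2250, 0.2975, 0.2100, 0.2675)
P(in C after 2 steps) = 0.2675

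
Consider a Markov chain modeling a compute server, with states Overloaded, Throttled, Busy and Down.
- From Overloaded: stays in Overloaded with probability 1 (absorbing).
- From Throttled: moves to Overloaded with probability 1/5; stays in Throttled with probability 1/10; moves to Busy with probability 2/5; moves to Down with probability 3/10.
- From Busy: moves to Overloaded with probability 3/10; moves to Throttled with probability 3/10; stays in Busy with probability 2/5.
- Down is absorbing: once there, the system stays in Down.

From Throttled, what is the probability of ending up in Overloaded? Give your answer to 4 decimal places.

Let h(s) be the probability of absorption at Overloaded starting from transient state s. Then h(Overloaded) = 1 and h(Down) = 0. By first-step analysis:
h(Throttled) = 0.2·1 + 0.1·h(Throttled) + 0.4·h(Busy) + 0.3·0
h(Busy) = 0.3·1 + 0.3·h(Throttled) + 0.4·h(Busy)
Solving: h(Throttled) = 0.5714, h(Busy) = 0.7857.
Starting from Throttled, the probability is 0.5714.

0.5714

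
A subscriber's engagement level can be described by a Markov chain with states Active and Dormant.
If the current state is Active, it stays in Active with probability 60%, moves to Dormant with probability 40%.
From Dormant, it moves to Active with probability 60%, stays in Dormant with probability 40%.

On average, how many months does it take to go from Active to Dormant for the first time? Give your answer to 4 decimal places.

Let t(s) be the expected number of months to first reach Dormant from state s, with t(Dormant) = 0. Conditioning on the first month:
t(Active) = 1 + 0.6·t(Active)
Solving: t(Active) = 2.5000.
Expected months from Active to Dormant: 2.5000.

2.5000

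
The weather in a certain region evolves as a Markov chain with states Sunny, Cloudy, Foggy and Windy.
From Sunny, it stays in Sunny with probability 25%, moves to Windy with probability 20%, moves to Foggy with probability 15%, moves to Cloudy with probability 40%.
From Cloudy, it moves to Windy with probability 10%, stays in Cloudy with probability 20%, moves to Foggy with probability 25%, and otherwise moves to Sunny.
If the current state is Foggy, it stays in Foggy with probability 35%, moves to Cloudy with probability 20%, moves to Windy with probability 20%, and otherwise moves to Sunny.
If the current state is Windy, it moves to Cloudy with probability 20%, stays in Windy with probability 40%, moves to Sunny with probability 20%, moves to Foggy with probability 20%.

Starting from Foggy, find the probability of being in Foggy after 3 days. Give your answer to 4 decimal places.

0.2360

Propagate the distribution vector 3 days from Foggy.
After 0 days: (0.0000, 0.0000, 1.0000, 0.0000)
After 1 day: (0.2500, 0.2000, 0.3500, 0.2000)
After 2 days: (0.2800, 0.2500, 0.2500, 0.2200)
After 3 days: (0.2890, 0.2560, 0.2360, 0.2190)
P(in Foggy after 3 days) = 0.2360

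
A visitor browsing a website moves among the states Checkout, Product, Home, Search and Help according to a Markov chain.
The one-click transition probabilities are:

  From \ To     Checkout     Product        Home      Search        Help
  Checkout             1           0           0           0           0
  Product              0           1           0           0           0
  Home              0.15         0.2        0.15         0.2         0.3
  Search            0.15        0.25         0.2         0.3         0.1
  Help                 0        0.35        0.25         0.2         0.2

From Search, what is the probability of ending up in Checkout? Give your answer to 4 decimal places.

Let h(s) be the probability of absorption at Checkout starting from transient state s. Then h(Checkout) = 1 and h(Product) = 0. By first-step analysis:
h(Home) = 0.15·1 + 0.2·0 + 0.15·h(Home) + 0.2·h(Search) + 0.3·h(Help)
h(Search) = 0.15·1 + 0.25·0 + 0.2·h(Home) + 0.3·h(Search) + 0.1·h(Help)
h(Help) = 0.35·0 + 0.25·h(Home) + 0.2·h(Search) + 0.2·h(Help)
Solving: h(Home) = 0.3189, h(Search) = 0.3315, h(Help) = 0.1825.
Starting from Search, the probability is 0.3315.

0.3315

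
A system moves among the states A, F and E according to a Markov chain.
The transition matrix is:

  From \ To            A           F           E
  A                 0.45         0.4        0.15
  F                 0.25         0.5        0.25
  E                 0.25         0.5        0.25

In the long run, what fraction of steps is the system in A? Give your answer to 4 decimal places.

0.3125

Let the stationary distribution be π with π = πP and π_1 + π_2 + π_3 = 1.
π_1 = 0.45·π_1 + 0.25·π_2 + 0.25·π_3
π_2 = 0.4·π_1 + 0.5·π_2 + 0.5·π_3
Solving with the normalization constraint gives π = (0.3125, 0.4688, 0.2188).
So the stationary probability of A is 0.3125.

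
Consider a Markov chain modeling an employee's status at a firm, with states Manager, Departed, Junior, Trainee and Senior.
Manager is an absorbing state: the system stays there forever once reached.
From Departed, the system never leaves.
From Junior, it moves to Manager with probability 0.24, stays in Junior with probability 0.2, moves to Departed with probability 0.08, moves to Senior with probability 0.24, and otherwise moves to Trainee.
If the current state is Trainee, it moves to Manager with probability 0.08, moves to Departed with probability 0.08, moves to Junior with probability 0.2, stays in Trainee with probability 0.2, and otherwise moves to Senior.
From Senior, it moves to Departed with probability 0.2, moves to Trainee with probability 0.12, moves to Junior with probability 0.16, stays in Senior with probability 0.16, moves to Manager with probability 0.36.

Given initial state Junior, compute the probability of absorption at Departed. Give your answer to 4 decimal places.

Let h(s) be the probability of absorption at Departed starting from transient state s. Then h(Departed) = 1 and h(Manager) = 0. By first-step analysis:
h(Junior) = 0.24·0 + 0.08·1 + 0.2·h(Junior) + 0.24·h(Trainee) + 0.24·h(Senior)
h(Trainee) = 0.08·0 + 0.08·1 + 0.2·h(Junior) + 0.2·h(Trainee) + 0.44·h(Senior)
h(Senior) = 0.36·0 + 0.2·1 + 0.16·h(Junior) + 0.12·h(Trainee) + 0.16·h(Senior)
Solving: h(Junior) = 0.3174, h(Trainee) = 0.3728, h(Senior) = 0.3518.
Starting from Junior, the probability is 0.3174.

0.3174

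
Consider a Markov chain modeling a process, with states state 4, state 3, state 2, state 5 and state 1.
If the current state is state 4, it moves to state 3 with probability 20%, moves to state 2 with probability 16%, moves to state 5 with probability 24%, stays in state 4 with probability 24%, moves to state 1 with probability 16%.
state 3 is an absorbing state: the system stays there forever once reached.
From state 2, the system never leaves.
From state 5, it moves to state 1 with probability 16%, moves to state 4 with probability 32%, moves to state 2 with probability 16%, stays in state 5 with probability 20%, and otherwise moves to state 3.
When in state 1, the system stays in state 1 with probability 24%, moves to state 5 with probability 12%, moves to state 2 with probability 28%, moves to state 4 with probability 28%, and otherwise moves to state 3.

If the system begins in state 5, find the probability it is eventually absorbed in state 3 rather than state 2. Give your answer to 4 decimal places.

0.4658

Let h(s) be the probability of absorption at state 3 starting from transient state s. Then h(state 3) = 1 and h(state 2) = 0. By first-step analysis:
h(state 4) = 0.24·h(state 4) + 0.2·1 + 0.16·0 + 0.24·h(state 5) + 0.16·h(state 1)
h(state 5) = 0.32·h(state 4) + 0.16·1 + 0.16·0 + 0.2·h(state 5) + 0.16·h(state 1)
h(state 1) = 0.28·h(state 4) + 0.08·1 + 0.28·0 + 0.12·h(state 5) + 0.24·h(state 1)
Solving: h(state 4) = 0.4855, h(state 5) = 0.4658, h(state 1) = 0.3577.
Starting from state 5, the probability is 0.4658.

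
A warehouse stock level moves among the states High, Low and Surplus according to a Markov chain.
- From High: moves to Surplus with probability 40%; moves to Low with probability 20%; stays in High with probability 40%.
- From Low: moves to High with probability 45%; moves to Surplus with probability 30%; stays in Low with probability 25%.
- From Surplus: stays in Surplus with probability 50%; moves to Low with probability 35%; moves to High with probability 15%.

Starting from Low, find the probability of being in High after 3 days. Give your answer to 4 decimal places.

0.3116

Propagate the distribution vector 3 days from Low.
After 0 days: (0.0000, 1.0000, 0.0000)
After 1 day: (0.4500, 0.2500, 0.3000)
After 2 days: (0.3375, 0.2575, 0.4050)
After 3 days: (0.3116, 0.2736, 0.4148)
P(in High after 3 days) = 0.3116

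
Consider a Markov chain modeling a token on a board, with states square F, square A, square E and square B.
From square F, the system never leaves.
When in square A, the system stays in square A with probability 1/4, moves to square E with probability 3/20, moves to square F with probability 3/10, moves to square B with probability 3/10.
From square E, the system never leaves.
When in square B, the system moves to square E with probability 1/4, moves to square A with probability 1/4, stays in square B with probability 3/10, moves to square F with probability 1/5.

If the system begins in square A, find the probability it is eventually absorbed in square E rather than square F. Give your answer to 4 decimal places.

0.4000

Let h(s) be the probability of absorption at square E starting from transient state s. Then h(square E) = 1 and h(square F) = 0. By first-step analysis:
h(square A) = 0.3·0 + 0.25·h(square A) + 0.15·1 + 0.3·h(square B)
h(square B) = 0.2·0 + 0.25·h(square A) + 0.25·1 + 0.3·h(square B)
Solving: h(square A) = 0.4000, h(square B) = 0.5000.
Starting from square A, the probability is 0.4000.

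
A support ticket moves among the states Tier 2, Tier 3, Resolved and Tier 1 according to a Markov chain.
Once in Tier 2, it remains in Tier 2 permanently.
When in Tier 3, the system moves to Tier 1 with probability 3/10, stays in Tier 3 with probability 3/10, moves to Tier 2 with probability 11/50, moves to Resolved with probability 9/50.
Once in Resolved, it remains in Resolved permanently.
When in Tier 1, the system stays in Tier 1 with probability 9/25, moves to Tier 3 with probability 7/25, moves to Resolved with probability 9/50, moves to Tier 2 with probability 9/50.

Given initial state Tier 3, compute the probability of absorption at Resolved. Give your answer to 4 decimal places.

0.4648

Let h(s) be the probability of absorption at Resolved starting from transient state s. Then h(Resolved) = 1 and h(Tier 2) = 0. By first-step analysis:
h(Tier 3) = 0.22·0 + 0.3·h(Tier 3) + 0.18·1 + 0.3·h(Tier 1)
h(Tier 1) = 0.18·0 + 0.28·h(Tier 3) + 0.18·1 + 0.36·h(Tier 1)
Solving: h(Tier 3) = 0.4648, h(Tier 1) = 0.4846.
Starting from Tier 3, the probability is 0.4648.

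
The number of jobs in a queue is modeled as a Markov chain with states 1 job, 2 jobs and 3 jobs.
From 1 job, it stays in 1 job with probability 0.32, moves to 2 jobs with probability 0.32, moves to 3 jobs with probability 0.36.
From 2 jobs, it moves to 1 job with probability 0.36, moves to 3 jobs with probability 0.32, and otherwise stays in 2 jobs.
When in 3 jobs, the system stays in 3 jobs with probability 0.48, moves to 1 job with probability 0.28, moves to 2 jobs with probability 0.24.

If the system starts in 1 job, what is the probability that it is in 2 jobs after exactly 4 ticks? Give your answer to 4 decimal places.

Propagate the distribution vector 4 ticks from 1 job.
After 0 ticks: (1.0000, 0.0000, 0.0000)
After 1 tick: (0.3200, 0.3200, 0.3600)
After 2 ticks: (0.3184, 0.2912, 0.3904)
After 3 ticks: (0.3160, 0.2888, 0.3952)
After 4 ticks: (0.3157, 0.2884, 0.3959)
P(in 2 jobs after 4 ticks) = 0.2884

0.2884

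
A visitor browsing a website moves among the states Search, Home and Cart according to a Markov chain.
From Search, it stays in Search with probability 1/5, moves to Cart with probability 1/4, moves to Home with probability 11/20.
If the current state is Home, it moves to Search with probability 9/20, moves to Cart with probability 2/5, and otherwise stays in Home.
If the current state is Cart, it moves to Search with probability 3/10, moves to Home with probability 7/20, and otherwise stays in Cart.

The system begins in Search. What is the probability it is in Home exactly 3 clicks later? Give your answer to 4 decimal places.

Propagate the distribution vector 3 clicks from Search.
After 0 clicks: (1.0000, 0.0000, 0.0000)
After 1 click: (0.2000, 0.5500, 0.2500)
After 2 clicks: (0.3625, 0.2800, 0.3575)
After 3 clicks: (0.3058, 0.3665, 0.3278)
P(in Home after 3 clicks) = 0.3665

0.3665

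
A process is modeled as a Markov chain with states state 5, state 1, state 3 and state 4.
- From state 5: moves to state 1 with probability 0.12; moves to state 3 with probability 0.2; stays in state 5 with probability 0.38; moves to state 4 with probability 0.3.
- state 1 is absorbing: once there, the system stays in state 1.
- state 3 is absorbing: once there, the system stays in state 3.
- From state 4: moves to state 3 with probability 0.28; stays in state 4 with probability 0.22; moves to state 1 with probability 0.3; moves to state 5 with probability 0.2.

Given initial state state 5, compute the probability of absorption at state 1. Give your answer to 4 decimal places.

Let h(s) be the probability of absorption at state 1 starting from transient state s. Then h(state 1) = 1 and h(state 3) = 0. By first-step analysis:
h(state 5) = 0.38·h(state 5) + 0.12·1 + 0.2·0 + 0.3·h(state 4)
h(state 4) = 0.2·h(state 5) + 0.3·1 + 0.28·0 + 0.22·h(state 4)
Solving: h(state 5) = 0.4334, h(state 4) = 0.4958.
Starting from state 5, the probability is 0.4334.

0.4334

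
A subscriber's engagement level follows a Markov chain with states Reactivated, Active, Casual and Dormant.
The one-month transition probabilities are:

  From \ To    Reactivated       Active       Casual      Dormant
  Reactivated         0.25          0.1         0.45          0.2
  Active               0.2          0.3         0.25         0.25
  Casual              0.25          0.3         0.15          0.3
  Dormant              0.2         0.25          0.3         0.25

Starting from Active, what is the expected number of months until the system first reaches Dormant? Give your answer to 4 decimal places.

Let t(s) be the expected number of months to first reach Dormant from state s, with t(Dormant) = 0. Conditioning on the first month:
t(Reactivated) = 1 + 0.25·t(Reactivated) + 0.1·t(Active) + 0.45·t(Casual)
t(Active) = 1 + 0.2·t(Reactivated) + 0.3·t(Active) + 0.25·t(Casual)
t(Casual) = 1 + 0.25·t(Reactivated) + 0.3·t(Active) + 0.15·t(Casual)
Solving: t(Reactivated) = 4.1379, t(Active) = 3.9655, t(Casual) = 3.7931.
Expected months from Active to Dormant: 3.9655.

3.9655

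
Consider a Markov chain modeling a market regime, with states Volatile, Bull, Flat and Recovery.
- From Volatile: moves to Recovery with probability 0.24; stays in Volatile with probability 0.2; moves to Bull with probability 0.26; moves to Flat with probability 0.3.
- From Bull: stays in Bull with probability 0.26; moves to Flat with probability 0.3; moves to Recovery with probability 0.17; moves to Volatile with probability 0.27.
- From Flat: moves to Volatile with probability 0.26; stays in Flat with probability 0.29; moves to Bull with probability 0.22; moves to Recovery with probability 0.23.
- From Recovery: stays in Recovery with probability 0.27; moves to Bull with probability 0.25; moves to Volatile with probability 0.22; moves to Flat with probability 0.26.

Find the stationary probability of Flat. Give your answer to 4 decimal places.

Let the stationary distribution be π with π = πP and π_1 + π_2 + π_3 + π_4 = 1.
π_1 = 0.2·π_1 + 0.27·π_2 + 0.26·π_3 + 0.22·π_4
π_2 = 0.26·π_1 + 0.26·π_2 + 0.22·π_3 + 0.25·π_4
π_3 = 0.3·π_1 + 0.3·π_2 + 0.29·π_3 + 0.26·π_4
Solving with the normalization constraint gives π = (0.2391, 0.2462, 0.2881, 0.2267).
So the stationary probability of Flat is 0.2881.

0.2881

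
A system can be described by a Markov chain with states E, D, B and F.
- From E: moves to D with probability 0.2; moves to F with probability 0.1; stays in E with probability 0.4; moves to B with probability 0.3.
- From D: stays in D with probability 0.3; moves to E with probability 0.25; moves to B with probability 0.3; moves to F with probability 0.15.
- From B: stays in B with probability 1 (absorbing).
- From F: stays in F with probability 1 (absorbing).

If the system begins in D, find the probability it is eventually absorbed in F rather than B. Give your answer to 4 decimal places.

Let h(s) be the probability of absorption at F starting from transient state s. Then h(F) = 1 and h(B) = 0. By first-step analysis:
h(E) = 0.4·h(E) + 0.2·h(D) + 0.3·0 + 0.1·1
h(D) = 0.25·h(E) + 0.3·h(D) + 0.3·0 + 0.15·1
Solving: h(E) = 0.2703, h(D) = 0.3108.
Starting from D, the probability is 0.3108.

0.3108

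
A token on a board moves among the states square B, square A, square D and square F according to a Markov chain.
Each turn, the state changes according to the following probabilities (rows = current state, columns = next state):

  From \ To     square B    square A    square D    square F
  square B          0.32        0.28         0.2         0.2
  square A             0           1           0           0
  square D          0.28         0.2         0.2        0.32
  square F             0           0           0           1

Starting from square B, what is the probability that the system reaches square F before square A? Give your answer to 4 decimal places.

Let h(s) be the probability of absorption at square F starting from transient state s. Then h(square F) = 1 and h(square A) = 0. By first-step analysis:
h(square B) = 0.32·h(square B) + 0.28·0 + 0.2·h(square D) + 0.2·1
h(square D) = 0.28·h(square B) + 0.2·0 + 0.2·h(square D) + 0.32·1
Solving: h(square B) = 0.4590, h(square D) = 0.5607.
Starting from square B, the probability is 0.4590.

0.4590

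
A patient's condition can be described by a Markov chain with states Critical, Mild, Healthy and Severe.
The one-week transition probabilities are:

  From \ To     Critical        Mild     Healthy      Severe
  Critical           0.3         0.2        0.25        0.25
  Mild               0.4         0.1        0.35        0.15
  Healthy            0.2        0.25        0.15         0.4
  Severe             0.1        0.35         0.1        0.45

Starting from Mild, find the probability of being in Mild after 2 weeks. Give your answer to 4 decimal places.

Propagate the distribution vector 2 weeks from Mild.
After 0 weeks: (0.0000, 1.0000, 0.0000, 0.0000)
After 1 week: (0.4000, 0.1000, 0.3500, 0.1500)
After 2 weeks: (0.2450, 0.2300, 0.2025, 0.3225)
P(in Mild after 2 weeks) = 0.2300

0.2300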